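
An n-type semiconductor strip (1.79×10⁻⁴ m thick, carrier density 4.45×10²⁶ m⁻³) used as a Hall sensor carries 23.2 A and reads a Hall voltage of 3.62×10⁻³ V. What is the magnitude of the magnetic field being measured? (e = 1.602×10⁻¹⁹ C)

From V_H = IB/(n e t), B = V_H n e t / I.
B = (3.62×10⁻³)(4.45×10²⁶)(1.602×10⁻¹⁹)(1.79×10⁻⁴)/23.2 ≈ 1.99 T.

B ≈ 1.99 T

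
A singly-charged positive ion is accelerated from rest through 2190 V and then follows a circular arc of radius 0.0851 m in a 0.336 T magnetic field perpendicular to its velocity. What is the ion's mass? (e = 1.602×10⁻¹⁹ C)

m ≈ 2.99×10⁻²⁶ kg

Combine |q|V = ½mv² and r = mv/(|q|B): eliminate v to get m = qB²r²/(2V).
m = (1.602×10⁻¹⁹)(0.336)²(0.0851)²/(2·2190) ≈ 2.99×10⁻²⁶ kg.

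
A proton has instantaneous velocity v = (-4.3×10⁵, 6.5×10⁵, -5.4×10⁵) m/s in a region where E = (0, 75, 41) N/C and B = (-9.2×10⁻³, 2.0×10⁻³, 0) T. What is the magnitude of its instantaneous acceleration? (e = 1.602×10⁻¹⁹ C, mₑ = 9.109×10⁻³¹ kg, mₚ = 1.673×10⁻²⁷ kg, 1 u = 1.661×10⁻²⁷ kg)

|a| ≈ 6.99×10¹¹ m/s²

v×B = (1080, 4970, 5120) N/C.
E + v×B = (1080, 5040, 5160) N/C.
F = q(E + v×B) = (1.602×10⁻¹⁹ C)·(1080, 5040, 5160) = (1.73×10⁻¹⁶, 8.08×10⁻¹⁶, 8.27×10⁻¹⁶) N.
|a| = |F|/m = 1.169×10⁻¹⁵/1.673×10⁻²⁷ ≈ 6.99×10¹¹ m/s².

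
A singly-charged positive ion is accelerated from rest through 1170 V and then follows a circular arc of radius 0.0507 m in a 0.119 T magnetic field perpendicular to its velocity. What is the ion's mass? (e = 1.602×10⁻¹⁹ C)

Combine |q|V = ½mv² and r = mv/(|q|B): eliminate v to get m = qB²r²/(2V).
m = (1.602×10⁻¹⁹)(0.119)²(0.0507)²/(2·1170) ≈ 2.49×10⁻²⁷ kg.

m ≈ 2.49×10⁻²⁷ kg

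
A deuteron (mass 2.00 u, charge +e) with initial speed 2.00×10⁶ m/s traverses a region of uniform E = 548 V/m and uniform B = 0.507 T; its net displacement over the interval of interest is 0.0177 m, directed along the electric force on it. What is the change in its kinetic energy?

ΔKE ≈ 1.55×10⁻¹⁸ J

The magnetic force is always ⟂ v and does no work; only the electric force changes KE.
ΔKE = F_E · d = |q|E d = (1.602×10⁻¹⁹)(548)(0.0177) ≈ 1.55×10⁻¹⁸ J.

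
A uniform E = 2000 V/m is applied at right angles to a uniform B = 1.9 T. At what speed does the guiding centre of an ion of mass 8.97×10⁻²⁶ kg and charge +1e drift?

v_d ≈ 1100 m/s

The steady drift has the magnetic force balancing the electric force, so v_d = E/B.
v_d = 2000/1.9 = 1100 m/s.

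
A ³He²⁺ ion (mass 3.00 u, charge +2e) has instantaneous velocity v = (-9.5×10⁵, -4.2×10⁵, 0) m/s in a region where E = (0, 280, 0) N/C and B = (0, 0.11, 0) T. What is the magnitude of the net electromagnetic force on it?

|F| ≈ 3.35×10⁻¹⁴ N

v×B = (0, 0, -1.04×10⁵) N/C.
E + v×B = (0, 280, -1.04×10⁵) N/C.
F = q(E + v×B) = (3.204×10⁻¹⁹ C)·(0, 280, -1.04×10⁵) = (0, 8.97×10⁻¹⁷, -3.35×10⁻¹⁴) N.
|F| = 3.35×10⁻¹⁴ N.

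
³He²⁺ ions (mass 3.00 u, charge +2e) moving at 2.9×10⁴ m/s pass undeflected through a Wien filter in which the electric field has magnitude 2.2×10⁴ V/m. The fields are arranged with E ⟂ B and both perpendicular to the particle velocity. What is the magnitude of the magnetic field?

B = 0.76 T

Balance of forces in the selector: qE = qvB ⇒ B = E/v.
B = 2.2×10⁴/2.9×10⁴ = 0.76 T.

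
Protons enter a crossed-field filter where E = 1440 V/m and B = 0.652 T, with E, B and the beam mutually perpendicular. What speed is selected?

Straight-line motion ⇒ electric and magnetic forces cancel, so E = vB.
v = E/B = 1440/0.652 = 2210 m/s.

v = 2210 m/s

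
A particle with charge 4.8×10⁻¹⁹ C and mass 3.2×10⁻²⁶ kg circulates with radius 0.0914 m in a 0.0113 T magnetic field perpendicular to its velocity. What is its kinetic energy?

v = |q|Br/m, then KE = ½mv² = (qBr)²/(2m).
v = (4.8×10⁻¹⁹)(0.0113)(0.0914)/3.2×10⁻²⁶ ≈ 1.549×10⁴ m/s.
KE = ½(3.2×10⁻²⁶)(1.549×10⁴)² ≈ 3.84×10⁻¹⁸ J = 24.0 eV.

KE ≈ 24.0 eV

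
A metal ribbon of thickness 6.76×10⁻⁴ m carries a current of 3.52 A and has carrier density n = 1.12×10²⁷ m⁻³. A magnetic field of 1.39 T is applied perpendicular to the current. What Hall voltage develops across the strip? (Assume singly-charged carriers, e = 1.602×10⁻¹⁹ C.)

V_H = IB/(n e t).
V_H = (3.52)(1.39)/((1.12×10²⁷)(1.602×10⁻¹⁹)(6.76×10⁻⁴)) ≈ 4.03×10⁻⁵ V.

V_H ≈ 4.03×10⁻⁵ V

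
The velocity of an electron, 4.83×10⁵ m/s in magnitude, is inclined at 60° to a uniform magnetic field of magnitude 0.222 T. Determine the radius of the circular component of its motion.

r ≈ 1.07×10⁻⁵ m

v⊥ = v sinθ = 4.83×10⁵·sin60° ≈ 4.183×10⁵ m/s.
r = m v⊥/(|q|B) = (9.109×10⁻³¹)(4.183×10⁵)/((1.602×10⁻¹⁹)(0.222)) ≈ 1.07×10⁻⁵ m.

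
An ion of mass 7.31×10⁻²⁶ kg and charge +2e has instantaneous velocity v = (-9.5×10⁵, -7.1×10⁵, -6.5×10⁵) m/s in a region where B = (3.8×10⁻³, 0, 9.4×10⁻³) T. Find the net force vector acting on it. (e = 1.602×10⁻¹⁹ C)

F ≈ (-2.14×10⁻¹⁵, 2.07×10⁻¹⁵, 8.64×10⁻¹⁶) N

v×B = (-6670, 6460, 2700) N/C.
F = q v×B = (3.204×10⁻¹⁹ C)·(-6670, 6460, 2700) = (-2.14×10⁻¹⁵, 2.07×10⁻¹⁵, 8.64×10⁻¹⁶) N.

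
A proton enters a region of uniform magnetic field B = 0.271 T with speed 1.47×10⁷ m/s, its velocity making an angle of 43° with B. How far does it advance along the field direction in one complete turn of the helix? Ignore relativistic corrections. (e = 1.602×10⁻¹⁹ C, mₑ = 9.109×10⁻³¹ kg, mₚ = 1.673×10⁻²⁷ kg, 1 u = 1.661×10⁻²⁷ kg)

p ≈ 2.60 m

v∥ = v cosθ = 1.47×10⁷·cos43° ≈ 1.075×10⁷ m/s.
T = 2πm/(|q|B) = 2π(1.673×10⁻²⁷)/((1.602×10⁻¹⁹)(0.271)) ≈ 2.421×10⁻⁷ s.
pitch = v∥ T = (1.075×10⁷)(2.421×10⁻⁷) ≈ 2.60 m.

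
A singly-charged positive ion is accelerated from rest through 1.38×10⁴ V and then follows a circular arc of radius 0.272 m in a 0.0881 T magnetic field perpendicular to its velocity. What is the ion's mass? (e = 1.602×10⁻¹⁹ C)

m ≈ 3.33×10⁻²⁷ kg

Combine |q|V = ½mv² and r = mv/(|q|B): eliminate v to get m = qB²r²/(2V).
m = (1.602×10⁻¹⁹)(0.0881)²(0.272)²/(2·1.38×10⁴) ≈ 3.33×10⁻²⁷ kg.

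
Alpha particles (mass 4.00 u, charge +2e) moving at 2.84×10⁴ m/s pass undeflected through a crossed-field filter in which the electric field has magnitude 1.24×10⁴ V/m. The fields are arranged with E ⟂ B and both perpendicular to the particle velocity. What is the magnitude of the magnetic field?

B = 0.437 T

Balance of forces in the selector: qE = qvB ⇒ B = E/v.
B = 1.24×10⁴/2.84×10⁴ = 0.437 T.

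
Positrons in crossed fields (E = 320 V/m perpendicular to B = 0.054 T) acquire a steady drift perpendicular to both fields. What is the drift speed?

v_d ≈ 5900 m/s

The E×B drift speed is v_d = E/B.
v_d = 320/0.054 = 5900 m/s.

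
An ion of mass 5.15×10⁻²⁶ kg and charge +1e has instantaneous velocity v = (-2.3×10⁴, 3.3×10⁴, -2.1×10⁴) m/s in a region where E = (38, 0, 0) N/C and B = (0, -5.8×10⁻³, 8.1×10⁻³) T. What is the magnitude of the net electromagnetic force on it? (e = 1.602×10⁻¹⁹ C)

v×B = (146, 186, 133) N/C.
E + v×B = (184, 186, 133) N/C.
F = q(E + v×B) = (1.602×10⁻¹⁹ C)·(184, 186, 133) = (2.94×10⁻¹⁷, 2.98×10⁻¹⁷, 2.14×10⁻¹⁷) N.
|F| = 4.70×10⁻¹⁷ N.

|F| ≈ 4.70×10⁻¹⁷ N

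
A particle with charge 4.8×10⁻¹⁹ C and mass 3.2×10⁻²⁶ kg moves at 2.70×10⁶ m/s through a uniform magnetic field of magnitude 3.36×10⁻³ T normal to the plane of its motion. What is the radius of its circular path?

r ≈ 53.6 m

The magnetic force provides the centripetal force: |q|vB = mv²/r.
r = mv/(|q|B) = (3.2×10⁻²⁶)(2.70×10⁶)/((4.8×10⁻¹⁹)(3.36×10⁻³)) ≈ 53.6 m.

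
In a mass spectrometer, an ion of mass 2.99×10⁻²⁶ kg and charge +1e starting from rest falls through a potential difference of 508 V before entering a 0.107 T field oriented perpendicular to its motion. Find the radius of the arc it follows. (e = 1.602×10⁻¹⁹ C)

Acceleration: |q|V = ½mv² ⇒ v = √(2|q|V/m) = √(2·1.602×10⁻¹⁹·508/2.99×10⁻²⁶) ≈ 7.378×10⁴ m/s.
In the field: r = mv/(|q|B) = (2.99×10⁻²⁶)(7.378×10⁴)/((1.602×10⁻¹⁹)(0.107)) ≈ 0.129 m.

r ≈ 0.129 m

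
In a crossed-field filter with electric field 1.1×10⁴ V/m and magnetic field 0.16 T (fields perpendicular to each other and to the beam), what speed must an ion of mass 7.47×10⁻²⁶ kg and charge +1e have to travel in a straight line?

v = 6.9×10⁴ m/s

Straight-line motion ⇒ electric and magnetic forces cancel, so E = vB.
v = E/B = 1.1×10⁴/0.16 = 6.9×10⁴ m/s.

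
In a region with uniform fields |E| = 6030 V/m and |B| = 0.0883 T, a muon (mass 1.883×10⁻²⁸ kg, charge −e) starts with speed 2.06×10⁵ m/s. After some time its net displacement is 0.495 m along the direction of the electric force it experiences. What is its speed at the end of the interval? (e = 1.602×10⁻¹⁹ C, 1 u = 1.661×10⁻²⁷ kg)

B does no work; ΔKE = |q|E d.
½mv_f² = ½mv₀² + |q|Ed = ½(1.883×10⁻²⁸)(2.06×10⁵)² + (1.602×10⁻¹⁹)(6030)(0.495) ≈ 3.995×10⁻¹⁸ J + 4.782×10⁻¹⁶ J ≈ 4.822×10⁻¹⁶ J.
v_f = √(2·4.822×10⁻¹⁶/1.883×10⁻²⁸) ≈ 2.26×10⁶ m/s.

v_f ≈ 2.26×10⁶ m/s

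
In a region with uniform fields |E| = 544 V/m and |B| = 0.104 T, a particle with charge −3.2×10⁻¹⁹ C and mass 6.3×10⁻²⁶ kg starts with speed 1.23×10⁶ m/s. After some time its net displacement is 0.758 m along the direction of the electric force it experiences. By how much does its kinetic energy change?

The magnetic force is always ⟂ v and does no work; only the electric force changes KE.
ΔKE = F_E · d = |q|E d = (3.2×10⁻¹⁹)(544)(0.758) ≈ 1.32×10⁻¹⁶ J.

ΔKE ≈ 1.32×10⁻¹⁶ J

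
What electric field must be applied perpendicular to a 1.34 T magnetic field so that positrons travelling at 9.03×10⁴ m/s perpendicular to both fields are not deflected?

For straight-line motion qE = qvB, so E = vB.
E = 9.03×10⁴ × 1.34 = 1.21×10⁵ V/m.

E = 1.21×10⁵ V/m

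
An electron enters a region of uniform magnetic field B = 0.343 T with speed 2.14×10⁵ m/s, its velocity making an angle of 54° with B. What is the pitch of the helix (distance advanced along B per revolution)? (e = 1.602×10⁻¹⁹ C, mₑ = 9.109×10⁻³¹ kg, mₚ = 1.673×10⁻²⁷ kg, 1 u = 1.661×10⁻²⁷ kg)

v∥ = v cosθ = 2.14×10⁵·cos54° ≈ 1.258×10⁵ m/s.
T = 2πm/(|q|B) = 2π(9.109×10⁻³¹)/((1.602×10⁻¹⁹)(0.343)) ≈ 1.042×10⁻¹⁰ s.
pitch = v∥ T = (1.258×10⁵)(1.042×10⁻¹⁰) ≈ 1.31×10⁻⁵ m.

p ≈ 1.31×10⁻⁵ m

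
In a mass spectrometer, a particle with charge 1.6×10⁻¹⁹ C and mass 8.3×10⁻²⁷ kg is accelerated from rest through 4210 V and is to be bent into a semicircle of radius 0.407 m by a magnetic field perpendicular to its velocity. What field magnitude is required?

v = √(2|q|V/m) = √(2·1.6×10⁻¹⁹·4210/8.3×10⁻²⁷) ≈ 4.029×10⁵ m/s.
B = mv/(|q|r) = (8.3×10⁻²⁷)(4.029×10⁵)/((1.6×10⁻¹⁹)(0.407)) ≈ 0.0514 T.

B ≈ 0.0514 T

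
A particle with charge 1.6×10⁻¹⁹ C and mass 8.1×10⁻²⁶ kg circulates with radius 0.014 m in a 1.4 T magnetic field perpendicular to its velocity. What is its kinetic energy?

v = |q|Br/m, then KE = ½mv² = (qBr)²/(2m).
v = (1.6×10⁻¹⁹)(1.4)(0.014)/8.1×10⁻²⁶ ≈ 3.872×10⁴ m/s.
KE = ½(8.1×10⁻²⁶)(3.872×10⁴)² ≈ 6.1×10⁻¹⁷ J.

KE ≈ 6.1×10⁻¹⁷ J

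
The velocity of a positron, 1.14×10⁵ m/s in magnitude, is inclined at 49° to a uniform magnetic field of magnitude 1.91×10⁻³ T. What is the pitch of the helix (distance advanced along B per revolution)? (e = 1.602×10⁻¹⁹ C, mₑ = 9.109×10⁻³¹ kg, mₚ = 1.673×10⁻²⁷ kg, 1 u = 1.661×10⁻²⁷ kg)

p ≈ 1.40×10⁻³ m

v∥ = v cosθ = 1.14×10⁵·cos49° ≈ 7.479×10⁴ m/s.
T = 2πm/(|q|B) = 2π(9.109×10⁻³¹)/((1.602×10⁻¹⁹)(1.91×10⁻³)) ≈ 1.870×10⁻⁸ s.
pitch = v∥ T = (7.479×10⁴)(1.870×10⁻⁸) ≈ 1.40×10⁻³ m.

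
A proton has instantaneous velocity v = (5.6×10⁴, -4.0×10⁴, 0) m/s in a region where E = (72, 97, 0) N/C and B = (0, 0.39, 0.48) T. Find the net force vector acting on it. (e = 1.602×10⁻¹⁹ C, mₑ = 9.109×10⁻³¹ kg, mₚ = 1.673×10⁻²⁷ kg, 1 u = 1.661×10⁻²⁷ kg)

v×B = (-1.92×10⁴, -2.69×10⁴, 2.18×10⁴) N/C.
E + v×B = (-1.91×10⁴, -2.68×10⁴, 2.18×10⁴) N/C.
F = q(E + v×B) = (1.602×10⁻¹⁹ C)·(-1.91×10⁴, -2.68×10⁴, 2.18×10⁴) = (-3.06×10⁻¹⁵, -4.29×10⁻¹⁵, 3.50×10⁻¹⁵) N.

F ≈ (-3.06×10⁻¹⁵, -4.29×10⁻¹⁵, 3.50×10⁻¹⁵) N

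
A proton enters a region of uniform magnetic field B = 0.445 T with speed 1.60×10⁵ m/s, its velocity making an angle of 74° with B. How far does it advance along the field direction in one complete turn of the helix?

v∥ = v cosθ = 1.60×10⁵·cos74° ≈ 4.410×10⁴ m/s.
T = 2πm/(|q|B) = 2π(1.673×10⁻²⁷)/((1.602×10⁻¹⁹)(0.445)) ≈ 1.475×10⁻⁷ s.
pitch = v∥ T = (4.410×10⁴)(1.475×10⁻⁷) ≈ 6.50×10⁻³ m.

p ≈ 6.50×10⁻³ m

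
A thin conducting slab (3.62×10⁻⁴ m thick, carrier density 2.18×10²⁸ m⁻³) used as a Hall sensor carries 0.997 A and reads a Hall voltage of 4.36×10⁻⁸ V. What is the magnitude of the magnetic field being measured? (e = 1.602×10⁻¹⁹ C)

B ≈ 0.0553 T

From V_H = IB/(n e t), B = V_H n e t / I.
B = (4.36×10⁻⁸)(2.18×10²⁸)(1.602×10⁻¹⁹)(3.62×10⁻⁴)/0.997 ≈ 0.0553 T.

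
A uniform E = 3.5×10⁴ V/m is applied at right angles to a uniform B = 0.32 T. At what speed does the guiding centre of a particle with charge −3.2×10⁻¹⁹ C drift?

v_d ≈ 1.1×10⁵ m/s

In crossed fields the guiding centre drifts at v_d = |E×B|/B² = E/B, independent of charge and mass.
v_d = 3.5×10⁴/0.32 = 1.1×10⁵ m/s.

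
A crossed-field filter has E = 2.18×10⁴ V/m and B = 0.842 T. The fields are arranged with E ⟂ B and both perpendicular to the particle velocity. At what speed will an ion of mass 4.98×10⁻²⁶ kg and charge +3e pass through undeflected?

v = 2.59×10⁴ m/s

Straight-line motion ⇒ electric and magnetic forces cancel, so E = vB.
v = E/B = 2.18×10⁴/0.842 = 2.59×10⁴ m/s.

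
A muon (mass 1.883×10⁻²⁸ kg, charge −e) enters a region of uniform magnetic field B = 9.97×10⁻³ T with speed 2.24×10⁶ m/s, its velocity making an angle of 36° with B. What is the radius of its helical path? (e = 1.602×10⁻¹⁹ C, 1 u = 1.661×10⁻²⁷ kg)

v⊥ = v sinθ = 2.24×10⁶·sin36° ≈ 1.317×10⁶ m/s.
r = m v⊥/(|q|B) = (1.883×10⁻²⁸)(1.317×10⁶)/((1.602×10⁻¹⁹)(9.97×10⁻³)) ≈ 0.155 m.

r ≈ 0.155 m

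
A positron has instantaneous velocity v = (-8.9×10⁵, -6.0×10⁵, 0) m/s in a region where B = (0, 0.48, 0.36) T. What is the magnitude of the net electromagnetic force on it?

v×B = (-2.16×10⁵, 3.20×10⁵, -4.27×10⁵) N/C.
F = q v×B = (1.602×10⁻¹⁹ C)·(-2.16×10⁵, 3.20×10⁵, -4.27×10⁵) = (-3.46×10⁻¹⁴, 5.13×10⁻¹⁴, -6.84×10⁻¹⁴) N.
|F| = 9.23×10⁻¹⁴ N.

|F| ≈ 9.23×10⁻¹⁴ N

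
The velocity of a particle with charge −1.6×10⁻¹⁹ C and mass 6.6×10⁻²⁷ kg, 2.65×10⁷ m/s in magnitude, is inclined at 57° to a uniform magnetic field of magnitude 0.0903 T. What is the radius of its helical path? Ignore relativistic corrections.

v⊥ = v sinθ = 2.65×10⁷·sin57° ≈ 2.222×10⁷ m/s.
r = m v⊥/(|q|B) = (6.6×10⁻²⁷)(2.222×10⁷)/((1.6×10⁻¹⁹)(0.0903)) ≈ 10.2 m.

r ≈ 10.2 m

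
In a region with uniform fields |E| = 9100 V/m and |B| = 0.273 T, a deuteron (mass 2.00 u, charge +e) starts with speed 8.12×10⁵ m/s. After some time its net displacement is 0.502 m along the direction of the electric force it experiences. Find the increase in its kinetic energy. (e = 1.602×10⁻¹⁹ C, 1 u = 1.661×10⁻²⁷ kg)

ΔKE ≈ 7.32×10⁻¹⁶ J

The magnetic force is always ⟂ v and does no work; only the electric force changes KE.
ΔKE = F_E · d = |q|E d = (1.602×10⁻¹⁹)(9100)(0.502) ≈ 7.32×10⁻¹⁶ J.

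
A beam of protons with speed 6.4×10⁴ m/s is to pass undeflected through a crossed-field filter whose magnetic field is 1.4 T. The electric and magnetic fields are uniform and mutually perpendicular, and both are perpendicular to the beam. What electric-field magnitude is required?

E = 9.0×10⁴ V/m

For straight-line motion qE = qvB, so E = vB.
E = 6.4×10⁴ × 1.4 = 9.0×10⁴ V/m.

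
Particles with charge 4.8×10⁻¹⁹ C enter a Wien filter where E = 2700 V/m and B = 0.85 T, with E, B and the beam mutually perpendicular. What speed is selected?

v = 3200 m/s

Zero net Lorentz force requires |qE| = |q v×B|, i.e. E = vB.
v = E/B = 2700/0.85 = 3200 m/s.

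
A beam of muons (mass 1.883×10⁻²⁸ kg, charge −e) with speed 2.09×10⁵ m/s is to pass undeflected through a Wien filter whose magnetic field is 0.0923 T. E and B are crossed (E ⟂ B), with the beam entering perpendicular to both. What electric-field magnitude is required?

For straight-line motion qE = qvB, so E = vB.
E = 2.09×10⁵ × 0.0923 = 1.93×10⁴ V/m.

E = 1.93×10⁴ V/m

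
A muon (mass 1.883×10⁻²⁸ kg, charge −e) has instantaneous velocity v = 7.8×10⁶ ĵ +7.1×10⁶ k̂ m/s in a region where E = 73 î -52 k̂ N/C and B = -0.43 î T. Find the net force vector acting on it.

v×B = (0, -3.05×10⁶, 3.35×10⁶) N/C.
E + v×B = (73.0, -3.05×10⁶, 3.35×10⁶) N/C.
F = q(E + v×B) = (−1.602×10⁻¹⁹ C)·(73.0, -3.05×10⁶, 3.35×10⁶) = (-1.17×10⁻¹⁷, 4.89×10⁻¹³, -5.37×10⁻¹³) N.

F ≈ (-1.17×10⁻¹⁷, 4.89×10⁻¹³, -5.37×10⁻¹³) N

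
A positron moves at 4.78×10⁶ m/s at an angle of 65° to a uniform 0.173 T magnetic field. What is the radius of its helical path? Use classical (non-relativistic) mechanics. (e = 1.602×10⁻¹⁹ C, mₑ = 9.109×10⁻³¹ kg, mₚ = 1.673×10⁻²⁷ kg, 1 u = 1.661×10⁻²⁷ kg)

r ≈ 1.42×10⁻⁴ m

v⊥ = v sinθ = 4.78×10⁶·sin65° ≈ 4.332×10⁶ m/s.
r = m v⊥/(|q|B) = (9.109×10⁻³¹)(4.332×10⁶)/((1.602×10⁻¹⁹)(0.173)) ≈ 1.42×10⁻⁴ m.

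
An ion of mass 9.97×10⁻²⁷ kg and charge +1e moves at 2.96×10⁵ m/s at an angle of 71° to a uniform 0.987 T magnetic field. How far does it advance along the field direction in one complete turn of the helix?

v∥ = v cosθ = 2.96×10⁵·cos71° ≈ 9.637×10⁴ m/s.
T = 2πm/(|q|B) = 2π(9.97×10⁻²⁷)/((1.602×10⁻¹⁹)(0.987)) ≈ 3.962×10⁻⁷ s.
pitch = v∥ T = (9.637×10⁴)(3.962×10⁻⁷) ≈ 0.0382 m.

p ≈ 0.0382 m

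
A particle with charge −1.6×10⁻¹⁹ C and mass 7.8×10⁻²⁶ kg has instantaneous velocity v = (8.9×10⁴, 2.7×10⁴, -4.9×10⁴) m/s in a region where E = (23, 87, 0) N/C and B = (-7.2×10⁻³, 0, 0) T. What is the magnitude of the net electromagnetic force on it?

v×B = (0, 353, 194) N/C.
E + v×B = (23.0, 440, 194) N/C.
F = q(E + v×B) = (−1.6×10⁻¹⁹ C)·(23.0, 440, 194) = (-3.68×10⁻¹⁸, -7.04×10⁻¹⁷, -3.11×10⁻¹⁷) N.
|F| = 7.70×10⁻¹⁷ N.

|F| ≈ 7.70×10⁻¹⁷ N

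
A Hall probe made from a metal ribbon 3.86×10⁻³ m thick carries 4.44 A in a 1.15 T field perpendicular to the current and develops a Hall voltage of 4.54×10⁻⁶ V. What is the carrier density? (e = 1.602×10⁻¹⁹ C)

n ≈ 1.82×10²⁷ m⁻³

From V_H = IB/(n e t), n = IB/(V_H e t).
n = (4.44)(1.15)/((4.54×10⁻⁶)(1.602×10⁻¹⁹)(3.86×10⁻³)) ≈ 1.82×10²⁷ m⁻³.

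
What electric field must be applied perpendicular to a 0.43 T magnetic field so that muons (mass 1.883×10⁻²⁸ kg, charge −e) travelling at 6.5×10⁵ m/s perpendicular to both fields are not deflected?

E = 2.8×10⁵ V/m

For straight-line motion qE = qvB, so E = vB.
E = 6.5×10⁵ × 0.43 = 2.8×10⁵ V/m.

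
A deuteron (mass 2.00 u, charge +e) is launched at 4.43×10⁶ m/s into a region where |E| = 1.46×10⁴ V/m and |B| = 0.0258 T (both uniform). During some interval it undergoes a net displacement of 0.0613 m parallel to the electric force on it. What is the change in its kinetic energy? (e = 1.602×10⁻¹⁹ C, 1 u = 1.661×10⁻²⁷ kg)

The magnetic force is always ⟂ v and does no work; only the electric force changes KE.
ΔKE = F_E · d = |q|E d = (1.602×10⁻¹⁹)(1.46×10⁴)(0.0613) ≈ 1.43×10⁻¹⁶ J.

ΔKE ≈ 1.43×10⁻¹⁶ J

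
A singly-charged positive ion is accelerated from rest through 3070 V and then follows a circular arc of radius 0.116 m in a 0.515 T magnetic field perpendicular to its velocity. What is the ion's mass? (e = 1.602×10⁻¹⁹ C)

Combine |q|V = ½mv² and r = mv/(|q|B): eliminate v to get m = qB²r²/(2V).
m = (1.602×10⁻¹⁹)(0.515)²(0.116)²/(2·3070) ≈ 9.31×10⁻²⁶ kg.

m ≈ 9.31×10⁻²⁶ kg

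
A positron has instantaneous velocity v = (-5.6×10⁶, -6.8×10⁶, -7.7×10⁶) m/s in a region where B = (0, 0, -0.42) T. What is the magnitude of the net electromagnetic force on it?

|F| ≈ 5.93×10⁻¹³ N

v×B = (2.86×10⁶, -2.35×10⁶, 0) N/C.
F = q v×B = (1.602×10⁻¹⁹ C)·(2.86×10⁶, -2.35×10⁶, 0) = (4.58×10⁻¹³, -3.77×10⁻¹³, 0) N.
|F| = 5.93×10⁻¹³ N.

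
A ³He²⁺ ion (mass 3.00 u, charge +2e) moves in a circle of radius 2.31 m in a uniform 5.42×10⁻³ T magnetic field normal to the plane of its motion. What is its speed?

v ≈ 8.05×10⁵ m/s

From |q|vB = mv²/r, v = |q|Br/m.
v = (3.204×10⁻¹⁹)(5.42×10⁻³)(2.31)/4.983×10⁻²⁷ ≈ 8.05×10⁵ m/s.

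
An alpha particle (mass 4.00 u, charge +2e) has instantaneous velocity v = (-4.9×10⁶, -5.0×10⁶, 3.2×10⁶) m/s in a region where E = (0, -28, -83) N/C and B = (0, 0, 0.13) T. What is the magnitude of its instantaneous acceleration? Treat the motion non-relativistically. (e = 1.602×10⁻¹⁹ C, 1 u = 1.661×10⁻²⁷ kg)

v×B = (-6.50×10⁵, 6.37×10⁵, 0) N/C.
E + v×B = (-6.50×10⁵, 6.37×10⁵, -83.0) N/C.
F = q(E + v×B) = (3.204×10⁻¹⁹ C)·(-6.50×10⁵, 6.37×10⁵, -83.0) = (-2.08×10⁻¹³, 2.04×10⁻¹³, -2.66×10⁻¹⁷) N.
|a| = |F|/m = 2.916×10⁻¹³/6.644×10⁻²⁷ ≈ 4.39×10¹³ m/s².

|a| ≈ 4.39×10¹³ m/s²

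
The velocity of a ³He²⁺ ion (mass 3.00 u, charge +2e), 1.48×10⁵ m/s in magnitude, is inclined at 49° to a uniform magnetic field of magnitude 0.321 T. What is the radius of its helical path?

r ≈ 5.41×10⁻³ m

v⊥ = v sinθ = 1.48×10⁵·sin49° ≈ 1.117×10⁵ m/s.
r = m v⊥/(|q|B) = (4.983×10⁻²⁷)(1.117×10⁵)/((3.204×10⁻¹⁹)(0.321)) ≈ 5.41×10⁻³ m.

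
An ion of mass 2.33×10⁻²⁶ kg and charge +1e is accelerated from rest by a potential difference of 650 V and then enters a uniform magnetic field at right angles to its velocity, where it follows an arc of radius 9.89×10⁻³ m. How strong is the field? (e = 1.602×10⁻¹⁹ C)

B ≈ 1.39 T

v = √(2|q|V/m) = √(2·1.602×10⁻¹⁹·650/2.33×10⁻²⁶) ≈ 9.454×10⁴ m/s.
B = mv/(|q|r) = (2.33×10⁻²⁶)(9.454×10⁴)/((1.602×10⁻¹⁹)(9.89×10⁻³)) ≈ 1.39 T.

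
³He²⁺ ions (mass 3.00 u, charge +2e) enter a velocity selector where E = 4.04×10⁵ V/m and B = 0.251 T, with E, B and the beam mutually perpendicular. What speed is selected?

Straight-line motion ⇒ electric and magnetic forces cancel, so E = vB.
v = E/B = 4.04×10⁵/0.251 = 1.61×10⁶ m/s.

v = 1.61×10⁶ m/s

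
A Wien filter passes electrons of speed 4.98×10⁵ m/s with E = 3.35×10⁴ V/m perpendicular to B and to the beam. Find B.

B = 0.0673 T

Balance of forces in the selector: qE = qvB ⇒ B = E/v.
B = 3.35×10⁴/4.98×10⁵ = 0.0673 T.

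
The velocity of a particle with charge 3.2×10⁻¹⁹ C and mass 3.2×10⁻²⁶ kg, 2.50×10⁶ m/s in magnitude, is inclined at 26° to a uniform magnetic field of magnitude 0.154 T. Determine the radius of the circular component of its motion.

r ≈ 0.712 m

v⊥ = v sinθ = 2.50×10⁶·sin26° ≈ 1.096×10⁶ m/s.
r = m v⊥/(|q|B) = (3.2×10⁻²⁶)(1.096×10⁶)/((3.2×10⁻¹⁹)(0.154)) ≈ 0.712 m.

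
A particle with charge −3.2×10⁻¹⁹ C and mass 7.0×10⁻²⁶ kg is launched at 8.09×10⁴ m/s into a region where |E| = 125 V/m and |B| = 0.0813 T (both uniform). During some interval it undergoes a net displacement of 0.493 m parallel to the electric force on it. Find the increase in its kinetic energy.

The magnetic force is always ⟂ v and does no work; only the electric force changes KE.
ΔKE = F_E · d = |q|E d = (3.2×10⁻¹⁹)(125)(0.493) ≈ 1.97×10⁻¹⁷ J.

ΔKE ≈ 1.97×10⁻¹⁷ J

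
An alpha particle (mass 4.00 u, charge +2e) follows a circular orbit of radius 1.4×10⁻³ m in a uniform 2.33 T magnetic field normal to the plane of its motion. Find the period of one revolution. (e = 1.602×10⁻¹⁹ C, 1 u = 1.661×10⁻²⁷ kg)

The cyclotron period depends only on m, q, B: T = 2πm/(|q|B).
T = 2π(6.644×10⁻²⁷)/((3.204×10⁻¹⁹)(2.33)) ≈ 5.59×10⁻⁸ s.

T ≈ 5.59×10⁻⁸ s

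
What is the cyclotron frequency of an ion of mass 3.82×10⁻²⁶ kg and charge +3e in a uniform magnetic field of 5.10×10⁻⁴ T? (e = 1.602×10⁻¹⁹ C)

f = |q|B/(2πm).
f = (4.806×10⁻¹⁹)(5.10×10⁻⁴)/(2π·3.82×10⁻²⁶) ≈ 1020 Hz.

f ≈ 1020 Hz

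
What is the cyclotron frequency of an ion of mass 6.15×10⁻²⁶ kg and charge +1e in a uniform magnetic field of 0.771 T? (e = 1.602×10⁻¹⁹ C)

f ≈ 3.20×10⁵ Hz

f = |q|B/(2πm).
f = (1.602×10⁻¹⁹)(0.771)/(2π·6.15×10⁻²⁶) ≈ 3.20×10⁵ Hz.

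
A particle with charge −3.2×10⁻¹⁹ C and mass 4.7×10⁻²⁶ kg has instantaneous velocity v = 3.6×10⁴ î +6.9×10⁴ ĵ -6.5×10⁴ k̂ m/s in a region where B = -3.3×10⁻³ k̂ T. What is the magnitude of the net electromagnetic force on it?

|F| ≈ 8.22×10⁻¹⁷ N

v×B = (-228, 119, 0) N/C.
F = q v×B = (−3.2×10⁻¹⁹ C)·(-228, 119, 0) = (7.29×10⁻¹⁷, -3.80×10⁻¹⁷, 0) N.
|F| = 8.22×10⁻¹⁷ N.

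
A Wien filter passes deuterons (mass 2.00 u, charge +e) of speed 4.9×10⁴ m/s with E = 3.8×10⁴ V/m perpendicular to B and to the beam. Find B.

B = 0.78 T

Balance of forces in the selector: qE = qvB ⇒ B = E/v.
B = 3.8×10⁴/4.9×10⁴ = 0.78 T.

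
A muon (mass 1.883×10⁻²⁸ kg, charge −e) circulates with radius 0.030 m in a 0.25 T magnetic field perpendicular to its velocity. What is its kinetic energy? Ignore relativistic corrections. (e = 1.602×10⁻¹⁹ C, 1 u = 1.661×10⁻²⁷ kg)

v = |q|Br/m, then KE = ½mv² = (qBr)²/(2m).
v = (1.602×10⁻¹⁹)(0.25)(0.030)/1.883×10⁻²⁸ ≈ 6.381×10⁶ m/s.
KE = ½(1.883×10⁻²⁸)(6.381×10⁶)² ≈ 3.8×10⁻¹⁵ J = 2.4×10⁴ eV.

KE ≈ 2.4×10⁴ eV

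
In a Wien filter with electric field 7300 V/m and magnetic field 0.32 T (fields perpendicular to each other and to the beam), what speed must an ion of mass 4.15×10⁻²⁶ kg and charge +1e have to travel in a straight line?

For undeflected motion the electric and magnetic forces balance: qE = qvB.
v = E/B = 7300/0.32 = 2.3×10⁴ m/s.
The result is independent of the particle's charge and mass.

v = 2.3×10⁴ m/s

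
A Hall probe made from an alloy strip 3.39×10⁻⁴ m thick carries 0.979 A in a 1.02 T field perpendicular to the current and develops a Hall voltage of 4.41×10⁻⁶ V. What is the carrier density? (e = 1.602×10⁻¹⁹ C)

n ≈ 4.17×10²⁷ m⁻³

From V_H = IB/(n e t), n = IB/(V_H e t).
n = (0.979)(1.02)/((4.41×10⁻⁶)(1.602×10⁻¹⁹)(3.39×10⁻⁴)) ≈ 4.17×10²⁷ m⁻³.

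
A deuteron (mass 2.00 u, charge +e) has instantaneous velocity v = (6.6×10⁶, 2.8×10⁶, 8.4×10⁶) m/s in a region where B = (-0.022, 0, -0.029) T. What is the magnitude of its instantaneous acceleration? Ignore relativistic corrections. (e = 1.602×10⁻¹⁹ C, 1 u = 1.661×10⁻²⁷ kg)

v×B = (-8.12×10⁴, 6600, 6.16×10⁴) N/C.
F = q v×B = (1.602×10⁻¹⁹ C)·(-8.12×10⁴, 6600, 6.16×10⁴) = (-1.30×10⁻¹⁴, 1.06×10⁻¹⁵, 9.87×10⁻¹⁵) N.
|a| = |F|/m = 1.636×10⁻¹⁴/3.322×10⁻²⁷ ≈ 4.93×10¹² m/s².

|a| ≈ 4.93×10¹² m/s²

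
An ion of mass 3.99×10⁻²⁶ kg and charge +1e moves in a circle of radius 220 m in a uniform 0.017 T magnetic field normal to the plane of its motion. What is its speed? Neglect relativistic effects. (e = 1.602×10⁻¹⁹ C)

From |q|vB = mv²/r, v = |q|Br/m.
v = (1.602×10⁻¹⁹)(0.017)(220)/3.99×10⁻²⁶ ≈ 1.5×10⁷ m/s.

v ≈ 1.5×10⁷ m/s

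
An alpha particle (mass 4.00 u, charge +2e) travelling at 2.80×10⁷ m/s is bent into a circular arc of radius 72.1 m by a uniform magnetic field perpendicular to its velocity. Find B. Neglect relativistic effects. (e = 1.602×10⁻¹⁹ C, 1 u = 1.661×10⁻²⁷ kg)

From |q|vB = mv²/r, B = mv/(|q|r).
B = (6.644×10⁻²⁷)(2.80×10⁷)/((3.204×10⁻¹⁹)(72.1)) ≈ 8.05×10⁻³ T.

B ≈ 8.05×10⁻³ T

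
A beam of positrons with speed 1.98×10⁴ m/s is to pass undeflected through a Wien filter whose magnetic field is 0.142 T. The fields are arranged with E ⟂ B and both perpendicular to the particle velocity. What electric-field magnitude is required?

E = 2810 V/m

For straight-line motion qE = qvB, so E = vB.
E = 1.98×10⁴ × 0.142 = 2810 V/m.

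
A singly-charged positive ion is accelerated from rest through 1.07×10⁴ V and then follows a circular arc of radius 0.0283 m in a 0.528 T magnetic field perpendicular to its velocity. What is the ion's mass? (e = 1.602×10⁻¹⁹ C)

Combine |q|V = ½mv² and r = mv/(|q|B): eliminate v to get m = qB²r²/(2V).
m = (1.602×10⁻¹⁹)(0.528)²(0.0283)²/(2·1.07×10⁴) ≈ 1.67×10⁻²⁷ kg.

m ≈ 1.67×10⁻²⁷ kg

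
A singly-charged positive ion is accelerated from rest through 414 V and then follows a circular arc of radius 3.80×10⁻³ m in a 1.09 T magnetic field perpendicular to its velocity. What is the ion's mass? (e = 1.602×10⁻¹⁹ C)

Combine |q|V = ½mv² and r = mv/(|q|B): eliminate v to get m = qB²r²/(2V).
m = (1.602×10⁻¹⁹)(1.09)²(3.80×10⁻³)²/(2·414) ≈ 3.32×10⁻²⁷ kg.

m ≈ 3.32×10⁻²⁷ kg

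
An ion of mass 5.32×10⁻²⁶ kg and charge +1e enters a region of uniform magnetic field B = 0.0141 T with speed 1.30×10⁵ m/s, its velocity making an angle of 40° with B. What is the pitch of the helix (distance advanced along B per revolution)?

v∥ = v cosθ = 1.30×10⁵·cos40° ≈ 9.959×10⁴ m/s.
T = 2πm/(|q|B) = 2π(5.32×10⁻²⁶)/((1.602×10⁻¹⁹)(0.0141)) ≈ 1.480×10⁻⁴ s.
pitch = v∥ T = (9.959×10⁴)(1.480×10⁻⁴) ≈ 14.7 m.

p ≈ 14.7 m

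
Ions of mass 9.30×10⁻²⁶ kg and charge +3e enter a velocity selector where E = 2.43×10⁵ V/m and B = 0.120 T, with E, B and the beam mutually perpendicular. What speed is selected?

v = 2.02×10⁶ m/s

For undeflected motion the electric and magnetic forces balance: qE = qvB.
v = E/B = 2.43×10⁵/0.120 = 2.02×10⁶ m/s.
The result is independent of the particle's charge and mass.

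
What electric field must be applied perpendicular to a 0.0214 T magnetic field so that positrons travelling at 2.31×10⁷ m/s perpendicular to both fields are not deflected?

For straight-line motion qE = qvB, so E = vB.
E = 2.31×10⁷ × 0.0214 = 4.94×10⁵ V/m.

E = 4.94×10⁵ V/m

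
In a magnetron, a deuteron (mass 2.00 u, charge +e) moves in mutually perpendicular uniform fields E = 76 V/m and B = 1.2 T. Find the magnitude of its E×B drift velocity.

The E×B drift speed is v_d = E/B.
v_d = 76/1.2 = 63 m/s.

v_d ≈ 63 m/s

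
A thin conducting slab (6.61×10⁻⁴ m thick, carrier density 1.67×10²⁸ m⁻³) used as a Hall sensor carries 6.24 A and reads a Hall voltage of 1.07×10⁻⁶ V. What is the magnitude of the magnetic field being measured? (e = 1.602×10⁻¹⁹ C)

From V_H = IB/(n e t), B = V_H n e t / I.
B = (1.07×10⁻⁶)(1.67×10²⁸)(1.602×10⁻¹⁹)(6.61×10⁻⁴)/6.24 ≈ 0.303 T.

B ≈ 0.303 T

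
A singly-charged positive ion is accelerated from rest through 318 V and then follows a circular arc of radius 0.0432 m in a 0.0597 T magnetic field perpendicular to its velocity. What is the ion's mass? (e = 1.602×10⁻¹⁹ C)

Combine |q|V = ½mv² and r = mv/(|q|B): eliminate v to get m = qB²r²/(2V).
m = (1.602×10⁻¹⁹)(0.0597)²(0.0432)²/(2·318) ≈ 1.68×10⁻²⁷ kg.

m ≈ 1.68×10⁻²⁷ kg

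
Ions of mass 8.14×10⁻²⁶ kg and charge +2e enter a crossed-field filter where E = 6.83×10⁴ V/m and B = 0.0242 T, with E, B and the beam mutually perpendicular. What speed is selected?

Zero net Lorentz force requires |qE| = |q v×B|, i.e. E = vB.
v = E/B = 6.83×10⁴/0.0242 = 2.82×10⁶ m/s.

v = 2.82×10⁶ m/s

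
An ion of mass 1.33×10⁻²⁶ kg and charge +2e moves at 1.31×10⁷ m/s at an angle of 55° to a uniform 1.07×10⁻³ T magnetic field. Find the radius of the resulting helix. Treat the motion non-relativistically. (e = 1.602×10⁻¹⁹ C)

v⊥ = v sinθ = 1.31×10⁷·sin55° ≈ 1.073×10⁷ m/s.
r = m v⊥/(|q|B) = (1.33×10⁻²⁶)(1.073×10⁷)/((3.204×10⁻¹⁹)(1.07×10⁻³)) ≈ 416 m.

r ≈ 416 m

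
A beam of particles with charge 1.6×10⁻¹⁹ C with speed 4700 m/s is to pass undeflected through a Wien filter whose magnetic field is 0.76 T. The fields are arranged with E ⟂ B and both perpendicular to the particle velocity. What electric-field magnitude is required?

For straight-line motion qE = qvB, so E = vB.
E = 4700 × 0.76 = 3600 V/m.

E = 3600 V/m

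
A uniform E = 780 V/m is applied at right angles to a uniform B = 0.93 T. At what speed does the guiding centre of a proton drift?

The E×B drift speed is v_d = E/B.
v_d = 780/0.93 = 840 m/s.

v_d ≈ 840 m/s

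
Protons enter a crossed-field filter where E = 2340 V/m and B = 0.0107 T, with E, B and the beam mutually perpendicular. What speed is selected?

For undeflected motion the electric and magnetic forces balance: qE = qvB.
v = E/B = 2340/0.0107 = 2.19×10⁵ m/s.

v = 2.19×10⁵ m/s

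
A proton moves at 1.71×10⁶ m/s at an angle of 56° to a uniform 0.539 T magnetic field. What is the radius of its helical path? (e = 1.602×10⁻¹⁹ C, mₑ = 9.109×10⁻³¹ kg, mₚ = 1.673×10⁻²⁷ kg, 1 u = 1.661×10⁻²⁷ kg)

v⊥ = v sinθ = 1.71×10⁶·sin56° ≈ 1.418×10⁶ m/s.
r = m v⊥/(|q|B) = (1.673×10⁻²⁷)(1.418×10⁶)/((1.602×10⁻¹⁹)(0.539)) ≈ 0.0275 m.

r ≈ 0.0275 m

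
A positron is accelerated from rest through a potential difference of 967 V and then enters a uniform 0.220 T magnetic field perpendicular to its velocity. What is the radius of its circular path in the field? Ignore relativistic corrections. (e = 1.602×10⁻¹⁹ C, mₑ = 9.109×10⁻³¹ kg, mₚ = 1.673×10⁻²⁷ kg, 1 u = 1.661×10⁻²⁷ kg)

r ≈ 4.77×10⁻⁴ m

Acceleration: |q|V = ½mv² ⇒ v = √(2|q|V/m) = √(2·1.602×10⁻¹⁹·967/9.109×10⁻³¹) ≈ 1.844×10⁷ m/s.
In the field: r = mv/(|q|B) = (9.109×10⁻³¹)(1.844×10⁷)/((1.602×10⁻¹⁹)(0.220)) ≈ 4.77×10⁻⁴ m.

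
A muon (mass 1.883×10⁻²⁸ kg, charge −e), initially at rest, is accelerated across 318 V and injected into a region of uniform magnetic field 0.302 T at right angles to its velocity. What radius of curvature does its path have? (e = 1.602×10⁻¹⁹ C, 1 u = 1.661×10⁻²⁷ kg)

r ≈ 2.86×10⁻³ m

Acceleration: |q|V = ½mv² ⇒ v = √(2|q|V/m) = √(2·1.602×10⁻¹⁹·318/1.883×10⁻²⁸) ≈ 7.356×10⁵ m/s.
In the field: r = mv/(|q|B) = (1.883×10⁻²⁸)(7.356×10⁵)/((1.602×10⁻¹⁹)(0.302)) ≈ 2.86×10⁻³ m.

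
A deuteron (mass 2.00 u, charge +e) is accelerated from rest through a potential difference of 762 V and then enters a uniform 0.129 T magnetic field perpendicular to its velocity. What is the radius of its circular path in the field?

r ≈ 0.0436 m

Acceleration: |q|V = ½mv² ⇒ v = √(2|q|V/m) = √(2·1.602×10⁻¹⁹·762/3.322×10⁻²⁷) ≈ 2.711×10⁵ m/s.
In the field: r = mv/(|q|B) = (3.322×10⁻²⁷)(2.711×10⁵)/((1.602×10⁻¹⁹)(0.129)) ≈ 0.0436 m.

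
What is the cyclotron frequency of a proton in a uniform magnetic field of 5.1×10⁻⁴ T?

f ≈ 7800 Hz

f = |q|B/(2πm).
f = (1.602×10⁻¹⁹)(5.1×10⁻⁴)/(2π·1.673×10⁻²⁷) ≈ 7800 Hz.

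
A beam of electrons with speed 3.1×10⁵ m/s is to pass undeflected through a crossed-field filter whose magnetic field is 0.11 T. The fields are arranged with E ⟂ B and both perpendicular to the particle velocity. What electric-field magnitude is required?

For straight-line motion qE = qvB, so E = vB.
E = 3.1×10⁵ × 0.11 = 3.4×10⁴ V/m.

E = 3.4×10⁴ V/m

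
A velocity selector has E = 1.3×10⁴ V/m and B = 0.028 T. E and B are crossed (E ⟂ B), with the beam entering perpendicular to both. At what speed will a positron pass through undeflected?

v = 4.6×10⁵ m/s

Straight-line motion ⇒ electric and magnetic forces cancel, so E = vB.
v = E/B = 1.3×10⁴/0.028 = 4.6×10⁵ m/s.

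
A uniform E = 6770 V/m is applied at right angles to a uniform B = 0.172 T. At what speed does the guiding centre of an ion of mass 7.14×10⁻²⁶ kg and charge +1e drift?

v_d ≈ 3.94×10⁴ m/s

The steady drift has the magnetic force balancing the electric force, so v_d = E/B.
v_d = 6770/0.172 = 3.94×10⁴ m/s.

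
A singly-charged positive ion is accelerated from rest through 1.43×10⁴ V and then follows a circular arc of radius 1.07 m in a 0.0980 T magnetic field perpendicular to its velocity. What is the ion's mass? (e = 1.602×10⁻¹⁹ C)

m ≈ 6.16×10⁻²⁶ kg

Combine |q|V = ½mv² and r = mv/(|q|B): eliminate v to get m = qB²r²/(2V).
m = (1.602×10⁻¹⁹)(0.0980)²(1.07)²/(2·1.43×10⁴) ≈ 6.16×10⁻²⁶ kg.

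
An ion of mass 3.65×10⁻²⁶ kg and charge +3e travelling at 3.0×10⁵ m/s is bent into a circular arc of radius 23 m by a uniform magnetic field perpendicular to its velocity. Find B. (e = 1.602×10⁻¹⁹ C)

From |q|vB = mv²/r, B = mv/(|q|r).
B = (3.65×10⁻²⁶)(3.0×10⁵)/((4.806×10⁻¹⁹)(23)) ≈ 9.9×10⁻⁴ T.

B ≈ 9.9×10⁻⁴ T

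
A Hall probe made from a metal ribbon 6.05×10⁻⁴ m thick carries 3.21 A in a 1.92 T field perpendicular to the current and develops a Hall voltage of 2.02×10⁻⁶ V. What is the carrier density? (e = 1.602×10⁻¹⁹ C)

n ≈ 3.15×10²⁸ m⁻³

From V_H = IB/(n e t), n = IB/(V_H e t).
n = (3.21)(1.92)/((2.02×10⁻⁶)(1.602×10⁻¹⁹)(6.05×10⁻⁴)) ≈ 3.15×10²⁸ m⁻³.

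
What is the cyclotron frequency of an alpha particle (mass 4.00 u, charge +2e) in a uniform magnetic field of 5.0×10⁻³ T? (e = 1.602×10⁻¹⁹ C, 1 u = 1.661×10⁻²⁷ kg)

f = |q|B/(2πm).
f = (3.204×10⁻¹⁹)(5.0×10⁻³)/(2π·6.644×10⁻²⁷) ≈ 3.8×10⁴ Hz.

f ≈ 3.8×10⁴ Hz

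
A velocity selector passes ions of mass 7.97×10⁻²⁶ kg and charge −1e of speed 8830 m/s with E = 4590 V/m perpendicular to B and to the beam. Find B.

Balance of forces in the selector: qE = qvB ⇒ B = E/v.
B = 4590/8830 = 0.520 T.

B = 0.520 T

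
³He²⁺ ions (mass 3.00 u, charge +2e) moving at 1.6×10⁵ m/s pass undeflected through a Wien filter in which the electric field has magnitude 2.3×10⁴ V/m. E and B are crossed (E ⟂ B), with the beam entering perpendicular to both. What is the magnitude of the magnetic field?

Balance of forces in the selector: qE = qvB ⇒ B = E/v.
B = 2.3×10⁴/1.6×10⁵ = 0.14 T.

B = 0.14 T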